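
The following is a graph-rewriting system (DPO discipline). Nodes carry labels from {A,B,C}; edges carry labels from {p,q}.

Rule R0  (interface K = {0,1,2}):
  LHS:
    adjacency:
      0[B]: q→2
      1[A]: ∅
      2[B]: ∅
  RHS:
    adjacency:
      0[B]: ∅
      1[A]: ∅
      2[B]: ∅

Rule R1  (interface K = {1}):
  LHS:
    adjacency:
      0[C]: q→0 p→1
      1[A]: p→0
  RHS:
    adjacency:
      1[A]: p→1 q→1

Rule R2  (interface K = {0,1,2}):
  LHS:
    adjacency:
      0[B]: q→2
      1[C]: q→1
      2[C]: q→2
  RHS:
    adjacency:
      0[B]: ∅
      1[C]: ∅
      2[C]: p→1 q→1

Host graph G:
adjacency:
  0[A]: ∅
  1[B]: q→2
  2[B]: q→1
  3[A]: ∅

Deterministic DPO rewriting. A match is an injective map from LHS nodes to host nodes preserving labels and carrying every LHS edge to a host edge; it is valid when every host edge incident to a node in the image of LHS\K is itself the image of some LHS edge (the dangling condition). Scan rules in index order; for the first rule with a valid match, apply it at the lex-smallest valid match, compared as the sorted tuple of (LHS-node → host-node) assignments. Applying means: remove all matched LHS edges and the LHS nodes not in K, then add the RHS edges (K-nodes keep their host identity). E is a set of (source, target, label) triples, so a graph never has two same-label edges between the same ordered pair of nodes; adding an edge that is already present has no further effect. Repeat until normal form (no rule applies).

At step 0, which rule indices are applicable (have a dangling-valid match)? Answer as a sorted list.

Answer: [R0]

Steps:
R0: 4 valid matches — {0↦1, 1↦0, 2↦2}, {0↦1, 1↦3, 2↦2}, {0↦2, 1↦0, 2↦1} (+1 more)
R1: no valid match — LHS pattern not found
R2: no valid match — LHS pattern not found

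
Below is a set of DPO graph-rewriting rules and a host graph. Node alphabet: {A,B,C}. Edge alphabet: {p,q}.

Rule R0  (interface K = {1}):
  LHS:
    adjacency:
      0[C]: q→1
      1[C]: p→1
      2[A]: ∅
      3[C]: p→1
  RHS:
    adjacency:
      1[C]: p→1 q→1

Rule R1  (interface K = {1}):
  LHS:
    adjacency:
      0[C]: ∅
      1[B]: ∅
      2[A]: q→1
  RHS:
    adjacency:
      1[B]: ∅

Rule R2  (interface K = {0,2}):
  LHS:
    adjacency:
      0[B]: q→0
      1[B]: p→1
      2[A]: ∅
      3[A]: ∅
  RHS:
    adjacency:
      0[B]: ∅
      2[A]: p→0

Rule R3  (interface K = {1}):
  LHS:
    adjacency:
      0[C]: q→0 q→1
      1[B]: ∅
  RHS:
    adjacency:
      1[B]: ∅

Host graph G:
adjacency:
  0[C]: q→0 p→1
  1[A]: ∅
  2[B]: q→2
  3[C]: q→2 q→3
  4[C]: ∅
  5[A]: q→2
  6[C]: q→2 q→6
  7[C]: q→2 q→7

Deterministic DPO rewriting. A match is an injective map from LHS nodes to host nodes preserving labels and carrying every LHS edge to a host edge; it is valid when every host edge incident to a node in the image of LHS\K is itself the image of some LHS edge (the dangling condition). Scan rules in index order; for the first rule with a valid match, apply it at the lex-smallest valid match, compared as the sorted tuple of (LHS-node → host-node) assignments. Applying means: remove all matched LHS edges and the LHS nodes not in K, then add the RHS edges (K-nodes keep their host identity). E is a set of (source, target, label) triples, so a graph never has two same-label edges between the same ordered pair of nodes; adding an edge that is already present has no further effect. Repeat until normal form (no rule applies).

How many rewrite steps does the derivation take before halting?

Answer: 4

Steps:
[0] host  ⇒  8 nodes, 10 edges  {0-q->0 0-p->1 2-q->2 3-q->2 3-q->3 5-q->2 6-q->2 6-q->6 7-q->2 7-q->7}
[1] R1 @ {0↦4, 1↦2, 2↦5}  ⇒  6 nodes, 9 edges  {0-q->0 0-p->1 2-q->2 3-q->2 3-q->3 6-q->2 6-q->6 7-q->2 7-q->7}
[2] R3 @ {0↦3, 1↦2}  ⇒  5 nodes, 7 edges  {0-q->0 0-p->1 2-q->2 6-q->2 6-q->6 7-q->2 7-q->7}
[3] R3 @ {0↦6, 1↦2}  ⇒  4 nodes, 5 edges  {0-q->0 0-p->1 2-q->2 7-q->2 7-q->7}
[4] R3 @ {0↦7, 1↦2}  ⇒  3 nodes, 3 edges  {0-q->0 0-p->1 2-q->2}
normal form: no rule applies after step 4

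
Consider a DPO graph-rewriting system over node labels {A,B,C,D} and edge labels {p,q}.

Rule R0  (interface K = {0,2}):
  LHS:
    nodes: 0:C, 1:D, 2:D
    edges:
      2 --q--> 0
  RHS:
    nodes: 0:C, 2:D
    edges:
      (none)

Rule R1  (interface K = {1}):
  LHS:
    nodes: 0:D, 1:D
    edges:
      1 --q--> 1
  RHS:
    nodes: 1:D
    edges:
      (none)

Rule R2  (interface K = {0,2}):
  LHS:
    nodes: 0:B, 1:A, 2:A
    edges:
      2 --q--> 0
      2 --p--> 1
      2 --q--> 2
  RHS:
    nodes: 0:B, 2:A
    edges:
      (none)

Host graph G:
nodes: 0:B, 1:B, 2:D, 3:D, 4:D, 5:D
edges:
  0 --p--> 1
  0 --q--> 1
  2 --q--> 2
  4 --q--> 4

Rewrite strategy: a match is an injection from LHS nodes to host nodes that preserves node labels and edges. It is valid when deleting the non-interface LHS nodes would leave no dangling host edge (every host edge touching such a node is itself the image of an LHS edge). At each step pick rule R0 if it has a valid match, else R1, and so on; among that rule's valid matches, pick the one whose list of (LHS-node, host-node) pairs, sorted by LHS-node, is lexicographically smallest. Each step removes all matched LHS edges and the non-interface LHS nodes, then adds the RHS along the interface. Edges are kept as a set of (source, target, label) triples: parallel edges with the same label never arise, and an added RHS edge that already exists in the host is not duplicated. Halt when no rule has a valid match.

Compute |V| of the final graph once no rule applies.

Answer: 4

Derivation:
[0] host  ⇒  6 nodes, 4 edges  {0-p->1 0-q->1 2-q->2 4-q->4}
[1] R1 @ {0↦3, 1↦2}  ⇒  5 nodes, 3 edges  {0-p->1 0-q->1 4-q->4}
[2] R1 @ {0↦2, 1↦4}  ⇒  4 nodes, 2 edges  {0-p->1 0-q->1}
normal form: no rule applies after step 2
NF nodes: {0:B, 1:B, 4:D, 5:D}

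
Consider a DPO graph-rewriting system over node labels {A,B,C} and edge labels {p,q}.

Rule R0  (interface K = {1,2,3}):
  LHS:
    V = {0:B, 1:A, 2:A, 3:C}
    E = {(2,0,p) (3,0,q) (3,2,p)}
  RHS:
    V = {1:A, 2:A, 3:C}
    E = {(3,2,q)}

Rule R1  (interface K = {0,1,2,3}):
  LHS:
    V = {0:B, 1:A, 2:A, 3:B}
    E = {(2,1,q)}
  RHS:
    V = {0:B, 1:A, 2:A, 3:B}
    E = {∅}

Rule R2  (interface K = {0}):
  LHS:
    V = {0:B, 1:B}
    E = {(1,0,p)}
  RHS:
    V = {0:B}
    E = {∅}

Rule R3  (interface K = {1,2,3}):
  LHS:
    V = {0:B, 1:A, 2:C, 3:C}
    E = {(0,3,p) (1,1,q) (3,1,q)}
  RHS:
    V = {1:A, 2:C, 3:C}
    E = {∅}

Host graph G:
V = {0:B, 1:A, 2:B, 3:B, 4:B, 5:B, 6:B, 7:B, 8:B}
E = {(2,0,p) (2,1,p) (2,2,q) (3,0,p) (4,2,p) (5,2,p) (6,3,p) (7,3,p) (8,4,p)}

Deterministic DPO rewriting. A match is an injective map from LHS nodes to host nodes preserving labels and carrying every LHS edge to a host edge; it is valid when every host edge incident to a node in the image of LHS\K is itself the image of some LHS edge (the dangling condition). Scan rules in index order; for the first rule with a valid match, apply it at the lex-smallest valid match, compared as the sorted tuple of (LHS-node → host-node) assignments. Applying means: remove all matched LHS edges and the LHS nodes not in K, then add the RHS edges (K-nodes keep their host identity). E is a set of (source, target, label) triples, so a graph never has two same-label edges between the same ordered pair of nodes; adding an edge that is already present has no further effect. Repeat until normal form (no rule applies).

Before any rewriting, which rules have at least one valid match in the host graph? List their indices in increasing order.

R0: no valid match — LHS pattern not found
R1: no valid match — LHS pattern not found
R2: 4 valid matches — {0↦2, 1↦5}, {0↦3, 1↦6}, {0↦3, 1↦7} (+1 more)
R3: no valid match — LHS pattern not found

Answer: [R2]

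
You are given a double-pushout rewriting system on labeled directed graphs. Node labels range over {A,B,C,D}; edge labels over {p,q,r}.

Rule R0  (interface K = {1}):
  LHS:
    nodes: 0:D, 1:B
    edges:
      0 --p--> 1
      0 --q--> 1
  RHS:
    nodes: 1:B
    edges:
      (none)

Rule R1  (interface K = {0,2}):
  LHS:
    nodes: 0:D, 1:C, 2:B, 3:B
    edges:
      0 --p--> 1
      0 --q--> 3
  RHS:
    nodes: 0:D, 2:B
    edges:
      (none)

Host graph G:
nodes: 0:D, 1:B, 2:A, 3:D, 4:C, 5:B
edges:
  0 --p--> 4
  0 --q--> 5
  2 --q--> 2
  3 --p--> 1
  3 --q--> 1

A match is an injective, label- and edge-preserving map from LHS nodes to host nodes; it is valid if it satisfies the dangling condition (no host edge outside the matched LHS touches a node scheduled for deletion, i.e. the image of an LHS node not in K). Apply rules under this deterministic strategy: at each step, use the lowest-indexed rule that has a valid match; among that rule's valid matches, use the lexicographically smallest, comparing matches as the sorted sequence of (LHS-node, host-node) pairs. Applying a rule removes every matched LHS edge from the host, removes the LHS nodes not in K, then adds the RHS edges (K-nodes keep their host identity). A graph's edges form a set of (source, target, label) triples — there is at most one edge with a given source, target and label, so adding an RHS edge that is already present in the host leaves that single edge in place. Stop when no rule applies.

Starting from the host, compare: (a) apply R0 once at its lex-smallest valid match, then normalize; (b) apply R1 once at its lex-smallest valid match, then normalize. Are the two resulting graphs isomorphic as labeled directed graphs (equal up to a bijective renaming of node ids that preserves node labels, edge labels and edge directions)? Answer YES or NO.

branch R0-first: apply at {0↦3, 1↦1} → |E|=3, then 1 more step(s) → NF |V|=3 |E|=1 V={0:D, 1:B, 2:A} E=2-q->2
branch R1-first: apply at {0↦0, 1↦4, 2↦1, 3↦5} → |E|=3, then 1 more step(s) → NF |V|=3 |E|=1 V={0:D, 1:B, 2:A} E=2-q->2
graphs isomorphic (equal up to label-preserving node renaming)

Answer: YES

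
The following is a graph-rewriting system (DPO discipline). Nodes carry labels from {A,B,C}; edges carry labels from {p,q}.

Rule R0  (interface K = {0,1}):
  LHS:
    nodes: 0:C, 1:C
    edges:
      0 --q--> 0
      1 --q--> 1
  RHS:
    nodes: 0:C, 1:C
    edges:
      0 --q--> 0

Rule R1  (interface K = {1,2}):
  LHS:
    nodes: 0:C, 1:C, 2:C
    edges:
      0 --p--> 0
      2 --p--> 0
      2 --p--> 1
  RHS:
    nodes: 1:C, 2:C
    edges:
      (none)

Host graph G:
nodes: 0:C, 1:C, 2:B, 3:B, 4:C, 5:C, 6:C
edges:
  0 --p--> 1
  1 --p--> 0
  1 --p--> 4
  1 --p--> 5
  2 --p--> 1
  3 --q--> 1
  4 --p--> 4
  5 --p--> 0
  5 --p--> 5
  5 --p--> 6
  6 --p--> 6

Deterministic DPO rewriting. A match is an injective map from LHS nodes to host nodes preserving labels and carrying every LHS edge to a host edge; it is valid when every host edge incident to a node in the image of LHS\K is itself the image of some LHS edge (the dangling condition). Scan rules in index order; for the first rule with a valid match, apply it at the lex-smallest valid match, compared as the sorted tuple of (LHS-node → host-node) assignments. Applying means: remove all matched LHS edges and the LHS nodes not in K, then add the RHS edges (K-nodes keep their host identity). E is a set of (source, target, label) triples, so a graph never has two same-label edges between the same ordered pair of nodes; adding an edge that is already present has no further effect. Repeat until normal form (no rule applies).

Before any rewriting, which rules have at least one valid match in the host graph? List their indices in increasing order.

Answer: [R1]

Steps:
R0: no valid match — LHS pattern not found
R1: 3 valid matches — {0↦4, 1↦0, 2↦1}, {0↦4, 1↦5, 2↦1}, {0↦6, 1↦0, 2↦5}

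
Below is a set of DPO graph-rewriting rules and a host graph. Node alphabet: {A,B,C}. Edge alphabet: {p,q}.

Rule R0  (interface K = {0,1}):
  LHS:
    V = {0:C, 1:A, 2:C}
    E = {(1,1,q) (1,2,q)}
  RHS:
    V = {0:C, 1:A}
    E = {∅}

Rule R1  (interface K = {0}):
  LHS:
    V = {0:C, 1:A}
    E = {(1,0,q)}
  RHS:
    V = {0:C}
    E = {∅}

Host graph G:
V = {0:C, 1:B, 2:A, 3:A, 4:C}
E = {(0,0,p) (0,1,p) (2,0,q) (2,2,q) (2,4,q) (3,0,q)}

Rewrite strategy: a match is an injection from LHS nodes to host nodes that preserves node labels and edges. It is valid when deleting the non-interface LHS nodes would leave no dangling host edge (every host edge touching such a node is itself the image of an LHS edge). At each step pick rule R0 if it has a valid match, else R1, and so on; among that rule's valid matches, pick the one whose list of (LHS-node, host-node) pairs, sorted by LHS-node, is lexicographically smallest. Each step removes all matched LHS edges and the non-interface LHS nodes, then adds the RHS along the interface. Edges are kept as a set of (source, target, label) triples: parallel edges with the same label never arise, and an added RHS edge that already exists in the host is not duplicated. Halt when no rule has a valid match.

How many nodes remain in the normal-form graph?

initial: |V|=5 |E|=6  E = 0-p->0 0-p->1 2-q->0 2-q->2 2-q->4 3-q->0
step 1: apply R0 at {0↦0, 1↦2, 2↦4}  → |V|=4 |E|=4  E = 0-p->0 0-p->1 2-q->0 3-q->0
step 2: apply R1 at {0↦0, 1↦2}  → |V|=3 |E|=3  E = 0-p->0 0-p->1 3-q->0
step 3: apply R1 at {0↦0, 1↦3}  → |V|=2 |E|=2  E = 0-p->0 0-p->1
halt: no rule applies after step 3
NF nodes: {0:C, 1:B}

Answer: 2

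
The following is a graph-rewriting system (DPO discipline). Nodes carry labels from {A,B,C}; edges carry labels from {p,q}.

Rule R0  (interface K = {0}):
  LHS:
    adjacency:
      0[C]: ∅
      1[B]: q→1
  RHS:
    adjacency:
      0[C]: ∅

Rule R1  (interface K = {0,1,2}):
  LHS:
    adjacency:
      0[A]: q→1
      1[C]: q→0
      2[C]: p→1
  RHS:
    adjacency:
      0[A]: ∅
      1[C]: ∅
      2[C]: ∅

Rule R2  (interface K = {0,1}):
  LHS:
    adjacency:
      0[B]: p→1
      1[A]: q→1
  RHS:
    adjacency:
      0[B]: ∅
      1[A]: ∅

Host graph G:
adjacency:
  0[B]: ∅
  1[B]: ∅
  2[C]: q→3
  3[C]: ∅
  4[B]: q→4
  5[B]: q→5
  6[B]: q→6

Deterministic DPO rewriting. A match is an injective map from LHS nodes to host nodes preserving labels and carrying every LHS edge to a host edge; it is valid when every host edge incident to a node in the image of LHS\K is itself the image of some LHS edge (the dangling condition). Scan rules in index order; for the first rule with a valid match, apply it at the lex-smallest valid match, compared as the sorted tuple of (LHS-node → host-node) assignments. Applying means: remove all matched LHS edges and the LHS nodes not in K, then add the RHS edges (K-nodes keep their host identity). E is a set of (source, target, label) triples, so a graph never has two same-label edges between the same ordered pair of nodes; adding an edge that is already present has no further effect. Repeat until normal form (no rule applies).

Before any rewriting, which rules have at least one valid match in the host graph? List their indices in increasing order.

Answer: [R0]

Steps:
R0: 6 valid matches — {0↦2, 1↦4}, {0↦2, 1↦5}, {0↦2, 1↦6} (+3 more)
R1: no valid match — LHS pattern not found
R2: no valid match — LHS pattern not found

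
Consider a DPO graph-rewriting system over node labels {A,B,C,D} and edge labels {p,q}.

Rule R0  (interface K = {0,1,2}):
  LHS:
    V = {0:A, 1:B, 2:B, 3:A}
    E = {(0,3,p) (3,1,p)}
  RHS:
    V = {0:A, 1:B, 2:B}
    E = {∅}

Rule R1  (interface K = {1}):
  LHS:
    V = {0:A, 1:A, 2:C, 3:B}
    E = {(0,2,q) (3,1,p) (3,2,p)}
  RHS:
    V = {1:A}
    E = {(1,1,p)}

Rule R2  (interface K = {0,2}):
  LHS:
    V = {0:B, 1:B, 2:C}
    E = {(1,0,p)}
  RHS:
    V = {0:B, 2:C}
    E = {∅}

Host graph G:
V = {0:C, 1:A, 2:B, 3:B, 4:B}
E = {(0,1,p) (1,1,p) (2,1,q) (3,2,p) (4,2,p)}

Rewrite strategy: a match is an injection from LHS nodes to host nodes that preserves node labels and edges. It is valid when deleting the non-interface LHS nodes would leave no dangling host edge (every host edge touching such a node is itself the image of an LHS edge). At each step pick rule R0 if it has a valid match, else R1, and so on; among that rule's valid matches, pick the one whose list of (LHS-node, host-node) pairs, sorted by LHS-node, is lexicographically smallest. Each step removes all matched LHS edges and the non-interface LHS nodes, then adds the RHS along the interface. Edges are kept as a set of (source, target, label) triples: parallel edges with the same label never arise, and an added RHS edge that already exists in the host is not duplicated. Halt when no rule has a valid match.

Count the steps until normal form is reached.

[0] host  ⇒  5 nodes, 5 edges  {0-p->1 1-p->1 2-q->1 3-p->2 4-p->2}
[1] R2 @ {0↦2, 1↦3, 2↦0}  ⇒  4 nodes, 4 edges  {0-p->1 1-p->1 2-q->1 4-p->2}
[2] R2 @ {0↦2, 1↦4, 2↦0}  ⇒  3 nodes, 3 edges  {0-p->1 1-p->1 2-q->1}
final graph: no rule applies after step 2

Answer: 2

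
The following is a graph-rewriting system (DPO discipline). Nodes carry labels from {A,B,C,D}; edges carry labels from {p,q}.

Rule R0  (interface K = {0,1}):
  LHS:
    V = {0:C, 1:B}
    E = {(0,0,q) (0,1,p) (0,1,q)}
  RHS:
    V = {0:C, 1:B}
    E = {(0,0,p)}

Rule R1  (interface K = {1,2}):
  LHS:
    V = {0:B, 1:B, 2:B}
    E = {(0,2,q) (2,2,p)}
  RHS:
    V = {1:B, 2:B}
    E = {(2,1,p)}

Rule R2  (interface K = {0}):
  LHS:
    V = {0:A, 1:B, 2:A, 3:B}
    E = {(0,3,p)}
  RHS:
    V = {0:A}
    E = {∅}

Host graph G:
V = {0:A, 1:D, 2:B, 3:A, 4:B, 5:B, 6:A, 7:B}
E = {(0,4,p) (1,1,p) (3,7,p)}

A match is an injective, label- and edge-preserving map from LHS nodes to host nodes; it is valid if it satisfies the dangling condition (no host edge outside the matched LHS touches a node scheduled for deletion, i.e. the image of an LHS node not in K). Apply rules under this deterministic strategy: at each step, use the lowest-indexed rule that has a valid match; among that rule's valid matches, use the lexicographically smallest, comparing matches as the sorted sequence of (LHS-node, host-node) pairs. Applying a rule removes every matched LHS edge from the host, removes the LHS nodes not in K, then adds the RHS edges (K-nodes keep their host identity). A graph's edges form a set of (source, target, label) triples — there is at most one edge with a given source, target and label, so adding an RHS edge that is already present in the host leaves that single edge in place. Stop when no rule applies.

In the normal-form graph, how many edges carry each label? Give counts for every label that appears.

start.  V:8 E:3  edges: 0-p->4 1-p->1 3-p->7
1. fire R2 via {0↦0, 1↦2, 2↦6, 3↦4}  →  V:5 E:2  edges: 1-p->1 3-p->7
2. fire R2 via {0↦3, 1↦5, 2↦0, 3↦7}  →  V:2 E:1  edges: 1-p->1
normal form: no rule applies after step 2
NF edges: [(1, 1, 'p')]

Answer: p:1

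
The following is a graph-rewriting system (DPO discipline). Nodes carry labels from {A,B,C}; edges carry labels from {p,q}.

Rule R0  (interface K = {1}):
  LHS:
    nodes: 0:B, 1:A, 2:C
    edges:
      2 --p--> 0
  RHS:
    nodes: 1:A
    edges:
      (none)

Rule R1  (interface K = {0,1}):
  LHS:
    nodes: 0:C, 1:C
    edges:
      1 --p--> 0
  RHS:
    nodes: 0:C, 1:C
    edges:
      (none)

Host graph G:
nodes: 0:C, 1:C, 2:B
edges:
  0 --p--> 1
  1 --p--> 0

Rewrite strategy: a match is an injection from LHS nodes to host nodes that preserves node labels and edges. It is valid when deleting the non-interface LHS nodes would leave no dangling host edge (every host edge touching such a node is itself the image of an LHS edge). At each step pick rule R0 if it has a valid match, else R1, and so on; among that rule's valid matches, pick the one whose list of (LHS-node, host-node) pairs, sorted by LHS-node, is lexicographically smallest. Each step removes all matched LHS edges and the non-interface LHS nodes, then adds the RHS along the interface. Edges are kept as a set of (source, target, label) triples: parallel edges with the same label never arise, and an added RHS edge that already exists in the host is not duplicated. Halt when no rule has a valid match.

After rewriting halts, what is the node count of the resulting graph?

Answer: 3

Steps:
start.  V:3 E:2  edges: 0-p->1 1-p->0
1. fire R1 via {0↦0, 1↦1}  →  V:3 E:1  edges: 0-p->1
2. fire R1 via {0↦1, 1↦0}  →  V:3 E:0  edges: ∅
normal form: no rule applies after step 2
NF nodes: {0:C, 1:C, 2:B}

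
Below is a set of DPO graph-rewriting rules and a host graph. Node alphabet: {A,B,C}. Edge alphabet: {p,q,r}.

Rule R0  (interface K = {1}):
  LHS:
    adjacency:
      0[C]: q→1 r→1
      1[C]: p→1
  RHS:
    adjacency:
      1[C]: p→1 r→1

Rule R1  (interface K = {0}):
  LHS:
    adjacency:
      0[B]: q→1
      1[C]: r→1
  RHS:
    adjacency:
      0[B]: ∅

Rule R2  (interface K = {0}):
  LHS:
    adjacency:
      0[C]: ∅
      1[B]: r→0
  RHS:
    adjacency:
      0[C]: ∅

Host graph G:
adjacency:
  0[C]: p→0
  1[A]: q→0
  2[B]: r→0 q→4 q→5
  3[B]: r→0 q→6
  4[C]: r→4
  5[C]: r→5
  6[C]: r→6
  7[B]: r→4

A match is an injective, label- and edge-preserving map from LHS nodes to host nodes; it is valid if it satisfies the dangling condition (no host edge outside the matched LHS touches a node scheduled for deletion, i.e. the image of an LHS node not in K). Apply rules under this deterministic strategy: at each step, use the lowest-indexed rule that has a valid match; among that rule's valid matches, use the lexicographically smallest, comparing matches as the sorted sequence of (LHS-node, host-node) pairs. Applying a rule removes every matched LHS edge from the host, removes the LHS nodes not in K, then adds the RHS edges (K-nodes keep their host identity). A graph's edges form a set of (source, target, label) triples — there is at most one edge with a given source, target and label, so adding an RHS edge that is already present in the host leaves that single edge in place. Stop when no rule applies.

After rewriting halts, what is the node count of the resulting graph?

start.  V:8 E:11  edges: 0-p->0 1-q->0 2-r->0 2-q->4 2-q->5 3-r->0 3-q->6 4-r->4 5-r->5 6-r->6 7-r->4
1. fire R1 via {0↦2, 1↦5}  →  V:7 E:9  edges: 0-p->0 1-q->0 2-r->0 2-q->4 3-r->0 3-q->6 4-r->4 6-r->6 7-r->4
2. fire R1 via {0↦3, 1↦6}  →  V:6 E:7  edges: 0-p->0 1-q->0 2-r->0 2-q->4 3-r->0 4-r->4 7-r->4
3. fire R2 via {0↦0, 1↦3}  →  V:5 E:6  edges: 0-p->0 1-q->0 2-r->0 2-q->4 4-r->4 7-r->4
4. fire R2 via {0↦4, 1↦7}  →  V:4 E:5  edges: 0-p->0 1-q->0 2-r->0 2-q->4 4-r->4
5. fire R1 via {0↦2, 1↦4}  →  V:3 E:3  edges: 0-p->0 1-q->0 2-r->0
6. fire R2 via {0↦0, 1↦2}  →  V:2 E:2  edges: 0-p->0 1-q->0
halt: no rule applies after step 6
NF nodes: {0:C, 1:A}

Answer: 2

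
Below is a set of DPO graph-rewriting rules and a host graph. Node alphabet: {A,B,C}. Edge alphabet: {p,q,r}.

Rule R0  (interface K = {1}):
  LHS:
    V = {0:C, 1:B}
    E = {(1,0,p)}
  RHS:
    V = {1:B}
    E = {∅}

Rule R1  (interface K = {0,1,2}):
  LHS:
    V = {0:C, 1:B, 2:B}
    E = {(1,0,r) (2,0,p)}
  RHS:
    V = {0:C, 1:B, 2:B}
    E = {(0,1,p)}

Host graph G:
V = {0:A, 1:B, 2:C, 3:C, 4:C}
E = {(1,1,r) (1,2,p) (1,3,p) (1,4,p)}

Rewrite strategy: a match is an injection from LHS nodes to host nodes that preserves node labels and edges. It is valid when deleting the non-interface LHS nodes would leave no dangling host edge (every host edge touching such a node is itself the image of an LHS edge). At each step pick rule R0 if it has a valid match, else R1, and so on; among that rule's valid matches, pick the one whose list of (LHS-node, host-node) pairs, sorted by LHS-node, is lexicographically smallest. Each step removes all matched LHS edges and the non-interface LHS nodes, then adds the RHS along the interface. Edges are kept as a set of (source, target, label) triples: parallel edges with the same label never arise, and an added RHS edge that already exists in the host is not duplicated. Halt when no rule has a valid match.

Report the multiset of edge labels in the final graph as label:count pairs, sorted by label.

start.  V:5 E:4  edges: 1-r->1 1-p->2 1-p->3 1-p->4
1. fire R0 via {0↦2, 1↦1}  →  V:4 E:3  edges: 1-r->1 1-p->3 1-p->4
2. fire R0 via {0↦3, 1↦1}  →  V:3 E:2  edges: 1-r->1 1-p->4
3. fire R0 via {0↦4, 1↦1}  →  V:2 E:1  edges: 1-r->1
final graph: no rule applies after step 3
NF edges: [(1, 1, 'r')]

Answer: r:1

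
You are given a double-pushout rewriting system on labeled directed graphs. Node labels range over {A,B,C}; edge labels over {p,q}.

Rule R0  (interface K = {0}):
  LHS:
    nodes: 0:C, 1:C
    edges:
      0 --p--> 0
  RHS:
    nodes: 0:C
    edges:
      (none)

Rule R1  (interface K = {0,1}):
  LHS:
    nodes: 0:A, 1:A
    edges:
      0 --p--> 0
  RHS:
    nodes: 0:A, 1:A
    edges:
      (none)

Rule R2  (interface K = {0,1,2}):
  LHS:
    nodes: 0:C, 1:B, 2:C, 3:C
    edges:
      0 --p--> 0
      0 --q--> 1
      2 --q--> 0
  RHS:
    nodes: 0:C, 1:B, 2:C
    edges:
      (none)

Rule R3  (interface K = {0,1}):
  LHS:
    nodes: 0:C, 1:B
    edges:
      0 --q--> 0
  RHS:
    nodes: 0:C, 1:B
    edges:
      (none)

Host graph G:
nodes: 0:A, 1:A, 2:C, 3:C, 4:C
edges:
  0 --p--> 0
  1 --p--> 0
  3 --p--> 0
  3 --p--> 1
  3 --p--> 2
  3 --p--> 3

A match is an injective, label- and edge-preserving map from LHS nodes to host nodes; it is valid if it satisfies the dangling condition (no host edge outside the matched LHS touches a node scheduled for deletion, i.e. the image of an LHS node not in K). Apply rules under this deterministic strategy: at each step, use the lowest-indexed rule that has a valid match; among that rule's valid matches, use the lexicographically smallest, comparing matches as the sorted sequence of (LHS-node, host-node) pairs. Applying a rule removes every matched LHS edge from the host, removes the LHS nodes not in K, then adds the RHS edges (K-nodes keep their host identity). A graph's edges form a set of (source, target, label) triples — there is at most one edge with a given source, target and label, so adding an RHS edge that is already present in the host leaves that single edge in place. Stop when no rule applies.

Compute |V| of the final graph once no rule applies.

initial: |V|=5 |E|=6  E = 0-p->0 1-p->0 3-p->0 3-p->1 3-p->2 3-p->3
step 1: apply R0 at {0↦3, 1↦4}  → |V|=4 |E|=5  E = 0-p->0 1-p->0 3-p->0 3-p->1 3-p->2
step 2: apply R1 at {0↦0, 1↦1}  → |V|=4 |E|=4  E = 1-p->0 3-p->0 3-p->1 3-p->2
final graph: no rule applies after step 2
NF nodes: {0:A, 1:A, 2:C, 3:C}

Answer: 4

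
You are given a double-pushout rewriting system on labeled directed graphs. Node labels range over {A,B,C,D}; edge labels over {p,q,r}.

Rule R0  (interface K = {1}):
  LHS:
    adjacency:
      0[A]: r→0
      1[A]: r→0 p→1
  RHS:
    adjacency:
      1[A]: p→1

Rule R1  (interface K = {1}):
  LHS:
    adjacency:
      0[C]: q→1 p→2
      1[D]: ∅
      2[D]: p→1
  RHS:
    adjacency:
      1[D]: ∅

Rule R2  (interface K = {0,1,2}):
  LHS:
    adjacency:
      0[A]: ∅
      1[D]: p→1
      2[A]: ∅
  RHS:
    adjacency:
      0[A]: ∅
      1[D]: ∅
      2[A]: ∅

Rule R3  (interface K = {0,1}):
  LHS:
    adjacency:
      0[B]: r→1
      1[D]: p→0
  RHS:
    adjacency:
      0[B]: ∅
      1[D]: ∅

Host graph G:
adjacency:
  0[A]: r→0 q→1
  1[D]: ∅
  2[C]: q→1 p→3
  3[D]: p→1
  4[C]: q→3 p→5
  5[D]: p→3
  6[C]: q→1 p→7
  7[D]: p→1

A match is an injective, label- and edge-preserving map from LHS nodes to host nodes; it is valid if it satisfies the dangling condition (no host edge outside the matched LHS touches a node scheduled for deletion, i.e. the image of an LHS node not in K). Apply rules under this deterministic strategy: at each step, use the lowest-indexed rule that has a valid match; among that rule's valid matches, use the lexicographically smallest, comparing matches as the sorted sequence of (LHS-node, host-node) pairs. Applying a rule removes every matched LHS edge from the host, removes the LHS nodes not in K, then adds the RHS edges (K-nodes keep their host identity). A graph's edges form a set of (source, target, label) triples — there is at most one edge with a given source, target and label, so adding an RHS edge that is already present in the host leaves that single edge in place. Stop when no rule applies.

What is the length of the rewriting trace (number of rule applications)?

[0] host  ⇒  8 nodes, 11 edges  {0-r->0 0-q->1 2-q->1 2-p->3 3-p->1 4-q->3 4-p->5 5-p->3 6-q->1 6-p->7 7-p->1}
[1] R1 @ {0↦4, 1↦3, 2↦5}  ⇒  6 nodes, 8 edges  {0-r->0 0-q->1 2-q->1 2-p->3 3-p->1 6-q->1 6-p->7 7-p->1}
[2] R1 @ {0↦2, 1↦1, 2↦3}  ⇒  4 nodes, 5 edges  {0-r->0 0-q->1 6-q->1 6-p->7 7-p->1}
[3] R1 @ {0↦6, 1↦1, 2↦7}  ⇒  2 nodes, 2 edges  {0-r->0 0-q->1}
final graph: no rule applies after step 3

Answer: 3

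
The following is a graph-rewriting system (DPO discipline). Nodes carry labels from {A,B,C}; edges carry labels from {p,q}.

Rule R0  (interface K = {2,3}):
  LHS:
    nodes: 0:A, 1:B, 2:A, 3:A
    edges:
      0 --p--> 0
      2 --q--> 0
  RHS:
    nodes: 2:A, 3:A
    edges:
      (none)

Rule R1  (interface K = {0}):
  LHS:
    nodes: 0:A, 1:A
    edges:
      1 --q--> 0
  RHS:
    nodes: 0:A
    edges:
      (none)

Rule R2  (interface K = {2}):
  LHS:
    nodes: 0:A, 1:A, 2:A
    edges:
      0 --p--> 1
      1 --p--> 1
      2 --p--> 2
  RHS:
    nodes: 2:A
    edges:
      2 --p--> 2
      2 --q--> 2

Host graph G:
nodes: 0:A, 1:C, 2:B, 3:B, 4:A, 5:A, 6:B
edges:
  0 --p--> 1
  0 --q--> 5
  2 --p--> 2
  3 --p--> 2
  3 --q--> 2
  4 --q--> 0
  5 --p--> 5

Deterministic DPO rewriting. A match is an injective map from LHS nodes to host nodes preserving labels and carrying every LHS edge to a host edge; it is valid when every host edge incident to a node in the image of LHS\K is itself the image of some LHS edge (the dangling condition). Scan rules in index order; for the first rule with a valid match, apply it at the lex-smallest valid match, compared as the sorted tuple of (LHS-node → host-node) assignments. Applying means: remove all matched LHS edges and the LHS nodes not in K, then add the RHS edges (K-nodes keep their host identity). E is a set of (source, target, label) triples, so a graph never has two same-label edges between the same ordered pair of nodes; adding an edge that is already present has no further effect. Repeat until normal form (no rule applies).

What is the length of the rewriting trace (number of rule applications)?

Answer: 2

Steps:
[0] host  ⇒  7 nodes, 7 edges  {0-p->1 0-q->5 2-p->2 3-p->2 3-q->2 4-q->0 5-p->5}
[1] R0 @ {0↦5, 1↦6, 2↦0, 3↦4}  ⇒  5 nodes, 5 edges  {0-p->1 2-p->2 3-p->2 3-q->2 4-q->0}
[2] R1 @ {0↦0, 1↦4}  ⇒  4 nodes, 4 edges  {0-p->1 2-p->2 3-p->2 3-q->2}
normal form: no rule applies after step 2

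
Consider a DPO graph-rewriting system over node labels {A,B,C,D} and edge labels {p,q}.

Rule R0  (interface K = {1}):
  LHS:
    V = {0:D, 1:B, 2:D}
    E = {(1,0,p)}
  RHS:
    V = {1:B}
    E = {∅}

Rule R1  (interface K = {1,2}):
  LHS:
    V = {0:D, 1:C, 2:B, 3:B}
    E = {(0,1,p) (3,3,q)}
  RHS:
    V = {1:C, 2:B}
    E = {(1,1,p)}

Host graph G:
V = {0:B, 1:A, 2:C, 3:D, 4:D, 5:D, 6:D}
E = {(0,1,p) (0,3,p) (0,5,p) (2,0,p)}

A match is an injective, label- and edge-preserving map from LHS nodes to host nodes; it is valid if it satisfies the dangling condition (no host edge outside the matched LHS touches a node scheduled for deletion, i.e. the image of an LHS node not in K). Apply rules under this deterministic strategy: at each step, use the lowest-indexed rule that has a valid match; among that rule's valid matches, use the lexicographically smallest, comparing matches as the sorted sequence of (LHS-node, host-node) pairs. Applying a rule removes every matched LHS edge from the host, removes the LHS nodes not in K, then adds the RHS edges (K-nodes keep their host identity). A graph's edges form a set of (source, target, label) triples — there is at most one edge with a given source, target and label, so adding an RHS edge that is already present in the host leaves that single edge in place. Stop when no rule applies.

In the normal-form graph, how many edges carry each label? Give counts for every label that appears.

Answer: p:2

Derivation:
start.  V:7 E:4  edges: 0-p->1 0-p->3 0-p->5 2-p->0
1. fire R0 via {0↦3, 1↦0, 2↦4}  →  V:5 E:3  edges: 0-p->1 0-p->5 2-p->0
2. fire R0 via {0↦5, 1↦0, 2↦6}  →  V:3 E:2  edges: 0-p->1 2-p->0
normal form: no rule applies after step 2
NF edges: [(0, 1, 'p'), (2, 0, 'p')]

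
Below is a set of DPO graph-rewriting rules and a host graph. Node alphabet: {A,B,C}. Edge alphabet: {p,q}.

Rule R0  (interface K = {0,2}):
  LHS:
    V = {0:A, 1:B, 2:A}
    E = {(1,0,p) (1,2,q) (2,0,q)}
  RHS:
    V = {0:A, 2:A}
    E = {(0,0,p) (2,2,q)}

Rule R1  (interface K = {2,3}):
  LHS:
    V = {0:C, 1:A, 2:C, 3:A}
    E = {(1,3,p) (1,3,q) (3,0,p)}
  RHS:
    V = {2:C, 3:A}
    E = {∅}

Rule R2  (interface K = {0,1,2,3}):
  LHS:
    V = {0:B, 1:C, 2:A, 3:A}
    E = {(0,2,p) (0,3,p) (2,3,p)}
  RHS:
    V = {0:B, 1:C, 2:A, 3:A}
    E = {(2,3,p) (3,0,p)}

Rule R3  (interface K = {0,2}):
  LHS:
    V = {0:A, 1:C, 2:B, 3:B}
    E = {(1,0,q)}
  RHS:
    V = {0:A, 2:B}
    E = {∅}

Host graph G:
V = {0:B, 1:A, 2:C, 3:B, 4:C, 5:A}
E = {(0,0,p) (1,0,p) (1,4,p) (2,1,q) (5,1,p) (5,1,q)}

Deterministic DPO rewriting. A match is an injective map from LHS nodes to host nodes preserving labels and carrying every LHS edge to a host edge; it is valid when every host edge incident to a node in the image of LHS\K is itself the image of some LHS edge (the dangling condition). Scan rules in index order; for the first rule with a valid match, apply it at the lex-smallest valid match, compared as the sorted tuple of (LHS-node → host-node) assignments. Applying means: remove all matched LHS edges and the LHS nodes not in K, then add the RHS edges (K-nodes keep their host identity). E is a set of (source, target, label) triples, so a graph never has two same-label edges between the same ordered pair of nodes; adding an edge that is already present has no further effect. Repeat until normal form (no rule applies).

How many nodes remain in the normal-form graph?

Answer: 2

Rewrite trace:
initial: |V|=6 |E|=6  E = 0-p->0 1-p->0 1-p->4 2-q->1 5-p->1 5-q->1
step 1: apply R1 at {0↦4, 1↦5, 2↦2, 3↦1}  → |V|=4 |E|=3  E = 0-p->0 1-p->0 2-q->1
step 2: apply R3 at {0↦1, 1↦2, 2↦0, 3↦3}  → |V|=2 |E|=2  E = 0-p->0 1-p->0
final graph: no rule applies after step 2
NF nodes: {0:B, 1:A}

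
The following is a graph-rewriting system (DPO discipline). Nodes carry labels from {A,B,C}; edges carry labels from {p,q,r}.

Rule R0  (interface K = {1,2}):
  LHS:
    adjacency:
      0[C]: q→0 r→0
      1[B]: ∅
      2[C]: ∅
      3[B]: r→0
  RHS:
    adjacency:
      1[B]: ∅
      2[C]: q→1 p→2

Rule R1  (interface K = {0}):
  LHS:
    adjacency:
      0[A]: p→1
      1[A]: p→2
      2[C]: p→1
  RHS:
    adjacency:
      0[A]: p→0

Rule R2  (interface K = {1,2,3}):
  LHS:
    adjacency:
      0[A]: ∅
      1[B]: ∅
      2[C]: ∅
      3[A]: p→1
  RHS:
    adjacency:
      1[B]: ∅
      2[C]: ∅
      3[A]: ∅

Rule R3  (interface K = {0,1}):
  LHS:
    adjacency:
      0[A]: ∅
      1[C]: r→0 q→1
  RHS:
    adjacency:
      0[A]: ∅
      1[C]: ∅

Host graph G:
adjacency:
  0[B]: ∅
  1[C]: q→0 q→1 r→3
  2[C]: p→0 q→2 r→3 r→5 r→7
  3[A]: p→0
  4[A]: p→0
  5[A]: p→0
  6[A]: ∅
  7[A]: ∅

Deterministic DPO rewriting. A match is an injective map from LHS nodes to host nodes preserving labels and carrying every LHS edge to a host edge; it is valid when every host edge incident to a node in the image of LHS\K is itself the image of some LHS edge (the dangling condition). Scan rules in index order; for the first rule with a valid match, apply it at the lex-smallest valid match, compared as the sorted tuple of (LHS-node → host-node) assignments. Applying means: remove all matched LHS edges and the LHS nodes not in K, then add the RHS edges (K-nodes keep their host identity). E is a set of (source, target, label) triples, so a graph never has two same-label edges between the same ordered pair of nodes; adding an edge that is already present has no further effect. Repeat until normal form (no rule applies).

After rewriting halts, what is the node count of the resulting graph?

Answer: 5

Derivation:
[0] host  ⇒  8 nodes, 11 edges  {1-q->0 1-q->1 1-r->3 2-p->0 2-q->2 2-r->3 2-r->5 2-r->7 3-p->0 4-p->0 5-p->0}
[1] R2 @ {0↦6, 1↦0, 2↦1, 3↦3}  ⇒  7 nodes, 10 edges  {1-q->0 1-q->1 1-r->3 2-p->0 2-q->2 2-r->3 2-r->5 2-r->7 4-p->0 5-p->0}
[2] R3 @ {0↦3, 1↦1}  ⇒  7 nodes, 8 edges  {1-q->0 2-p->0 2-q->2 2-r->3 2-r->5 2-r->7 4-p->0 5-p->0}
[3] R3 @ {0↦3, 1↦2}  ⇒  7 nodes, 6 edges  {1-q->0 2-p->0 2-r->5 2-r->7 4-p->0 5-p->0}
[4] R2 @ {0↦3, 1↦0, 2↦1, 3↦4}  ⇒  6 nodes, 5 edges  {1-q->0 2-p->0 2-r->5 2-r->7 5-p->0}
[5] R2 @ {0↦4, 1↦0, 2↦1, 3↦5}  ⇒  5 nodes, 4 edges  {1-q->0 2-p->0 2-r->5 2-r->7}
normal form: no rule applies after step 5
NF nodes: {0:B, 1:C, 2:C, 5:A, 7:A}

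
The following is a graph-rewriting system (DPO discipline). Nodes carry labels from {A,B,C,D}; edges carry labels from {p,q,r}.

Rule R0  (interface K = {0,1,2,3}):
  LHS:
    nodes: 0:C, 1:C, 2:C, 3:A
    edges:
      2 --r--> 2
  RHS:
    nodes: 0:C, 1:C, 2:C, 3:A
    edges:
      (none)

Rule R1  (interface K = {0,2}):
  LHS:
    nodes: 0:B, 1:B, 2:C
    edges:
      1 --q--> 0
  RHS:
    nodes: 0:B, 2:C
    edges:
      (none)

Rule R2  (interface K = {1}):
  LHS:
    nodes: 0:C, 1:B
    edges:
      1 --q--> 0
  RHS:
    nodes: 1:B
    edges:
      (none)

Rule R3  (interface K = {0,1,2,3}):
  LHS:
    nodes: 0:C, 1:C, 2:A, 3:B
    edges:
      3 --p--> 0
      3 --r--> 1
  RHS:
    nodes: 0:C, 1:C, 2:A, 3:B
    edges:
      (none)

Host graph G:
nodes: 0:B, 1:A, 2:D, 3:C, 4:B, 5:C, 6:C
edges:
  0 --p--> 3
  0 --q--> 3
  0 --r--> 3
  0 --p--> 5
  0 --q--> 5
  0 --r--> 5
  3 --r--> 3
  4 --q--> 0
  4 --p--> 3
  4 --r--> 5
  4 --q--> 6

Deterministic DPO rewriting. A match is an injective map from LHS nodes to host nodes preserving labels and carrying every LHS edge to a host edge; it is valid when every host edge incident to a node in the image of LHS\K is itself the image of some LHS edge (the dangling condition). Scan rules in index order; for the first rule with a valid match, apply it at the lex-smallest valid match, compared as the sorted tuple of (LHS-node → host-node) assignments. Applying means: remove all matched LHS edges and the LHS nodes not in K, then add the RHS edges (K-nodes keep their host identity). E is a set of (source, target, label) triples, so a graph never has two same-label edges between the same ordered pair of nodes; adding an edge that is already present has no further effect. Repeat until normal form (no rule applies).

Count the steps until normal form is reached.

[0] host  ⇒  7 nodes, 11 edges  {0-p->3 0-q->3 0-r->3 0-p->5 0-q->5 0-r->5 3-r->3 4-q->0 4-p->3 4-r->5 4-q->6}
[1] R0 @ {0↦5, 1↦6, 2↦3, 3↦1}  ⇒  7 nodes, 10 edges  {0-p->3 0-q->3 0-r->3 0-p->5 0-q->5 0-r->5 4-q->0 4-p->3 4-r->5 4-q->6}
[2] R2 @ {0↦6, 1↦4}  ⇒  6 nodes, 9 edges  {0-p->3 0-q->3 0-r->3 0-p->5 0-q->5 0-r->5 4-q->0 4-p->3 4-r->5}
[3] R3 @ {0↦3, 1↦5, 2↦1, 3↦0}  ⇒  6 nodes, 7 edges  {0-q->3 0-r->3 0-p->5 0-q->5 4-q->0 4-p->3 4-r->5}
[4] R3 @ {0↦3, 1↦5, 2↦1, 3↦4}  ⇒  6 nodes, 5 edges  {0-q->3 0-r->3 0-p->5 0-q->5 4-q->0}
[5] R1 @ {0↦0, 1↦4, 2↦3}  ⇒  5 nodes, 4 edges  {0-q->3 0-r->3 0-p->5 0-q->5}
[6] R3 @ {0↦5, 1↦3, 2↦1, 3↦0}  ⇒  5 nodes, 2 edges  {0-q->3 0-q->5}
[7] R2 @ {0↦3, 1↦0}  ⇒  4 nodes, 1 edges  {0-q->5}
[8] R2 @ {0↦5, 1↦0}  ⇒  3 nodes, 0 edges  {∅}
normal form: no rule applies after step 8

Answer: 8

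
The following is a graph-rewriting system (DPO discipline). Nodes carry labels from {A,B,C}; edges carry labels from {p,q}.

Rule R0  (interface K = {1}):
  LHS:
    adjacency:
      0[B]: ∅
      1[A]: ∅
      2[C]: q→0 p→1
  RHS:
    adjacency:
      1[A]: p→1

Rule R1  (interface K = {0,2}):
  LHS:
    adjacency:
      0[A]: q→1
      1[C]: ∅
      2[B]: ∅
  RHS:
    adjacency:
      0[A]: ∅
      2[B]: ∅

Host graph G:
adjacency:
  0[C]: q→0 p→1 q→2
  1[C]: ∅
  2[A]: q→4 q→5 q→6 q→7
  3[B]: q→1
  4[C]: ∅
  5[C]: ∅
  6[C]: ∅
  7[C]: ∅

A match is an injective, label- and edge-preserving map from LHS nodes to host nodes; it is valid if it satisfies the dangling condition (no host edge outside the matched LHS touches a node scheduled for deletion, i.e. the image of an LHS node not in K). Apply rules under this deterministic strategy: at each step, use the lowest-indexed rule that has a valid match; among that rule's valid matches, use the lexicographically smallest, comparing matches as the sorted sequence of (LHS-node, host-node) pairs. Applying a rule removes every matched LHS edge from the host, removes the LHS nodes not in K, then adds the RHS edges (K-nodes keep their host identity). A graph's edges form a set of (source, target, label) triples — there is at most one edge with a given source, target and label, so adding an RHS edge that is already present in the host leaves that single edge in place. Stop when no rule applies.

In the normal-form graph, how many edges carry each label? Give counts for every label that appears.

Answer: p:1 q:3

Steps:
[0] host  ⇒  8 nodes, 8 edges  {0-q->0 0-p->1 0-q->2 2-q->4 2-q->5 2-q->6 2-q->7 3-q->1}
[1] R1 @ {0↦2, 1↦4, 2↦3}  ⇒  7 nodes, 7 edges  {0-q->0 0-p->1 0-q->2 2-q->5 2-q->6 2-q->7 3-q->1}
[2] R1 @ {0↦2, 1↦5, 2↦3}  ⇒  6 nodes, 6 edges  {0-q->0 0-p->1 0-q->2 2-q->6 2-q->7 3-q->1}
[3] R1 @ {0↦2, 1↦6, 2↦3}  ⇒  5 nodes, 5 edges  {0-q->0 0-p->1 0-q->2 2-q->7 3-q->1}
[4] R1 @ {0↦2, 1↦7, 2↦3}  ⇒  4 nodes, 4 edges  {0-q->0 0-p->1 0-q->2 3-q->1}
final graph: no rule applies after step 4
NF edges: [(0, 0, 'q'), (0, 1, 'p'), (0, 2, 'q'), (3, 1, 'q')]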